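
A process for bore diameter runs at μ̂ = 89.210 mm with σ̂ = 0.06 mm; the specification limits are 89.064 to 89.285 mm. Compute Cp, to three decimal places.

Cp = (USL − LSL) / (6σ̂) = (89.285 − 89.064) / (6 × 0.06) = 0.2210 / 0.3600 = 0.6139

0.614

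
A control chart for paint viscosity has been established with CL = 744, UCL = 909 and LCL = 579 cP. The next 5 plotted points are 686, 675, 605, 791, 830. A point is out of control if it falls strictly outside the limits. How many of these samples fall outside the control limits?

All 5 points lie within [579, 909].

0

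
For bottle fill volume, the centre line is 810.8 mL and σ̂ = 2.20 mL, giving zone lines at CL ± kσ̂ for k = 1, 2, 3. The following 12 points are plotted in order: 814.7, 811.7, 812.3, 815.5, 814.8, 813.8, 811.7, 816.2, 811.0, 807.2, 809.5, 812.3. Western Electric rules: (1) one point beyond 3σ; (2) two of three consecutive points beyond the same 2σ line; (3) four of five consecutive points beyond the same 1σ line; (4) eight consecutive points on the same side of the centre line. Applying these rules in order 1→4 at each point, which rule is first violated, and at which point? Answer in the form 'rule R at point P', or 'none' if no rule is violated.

Zone of each point (C = within 1σ̂, B = 1σ̂–2σ̂, A = 2σ̂–3σ̂, * = beyond 3σ̂; sign = side of CL): 1:+B, 2:+C, 3:+C, 4:+A, 5:+B, 6:+B, 7:+C, 8:+A, 9:+C, 10:-B, 11:-C, 12:+C
Rule 3 (four of five consecutive points beyond the same 1σ limit) is satisfied at point 8.

rule 3 at point 8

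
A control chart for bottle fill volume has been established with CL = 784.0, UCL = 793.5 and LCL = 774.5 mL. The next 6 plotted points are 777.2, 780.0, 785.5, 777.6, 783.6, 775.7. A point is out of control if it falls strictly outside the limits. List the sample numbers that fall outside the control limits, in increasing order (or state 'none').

All 6 points lie within [774.5, 793.5].

none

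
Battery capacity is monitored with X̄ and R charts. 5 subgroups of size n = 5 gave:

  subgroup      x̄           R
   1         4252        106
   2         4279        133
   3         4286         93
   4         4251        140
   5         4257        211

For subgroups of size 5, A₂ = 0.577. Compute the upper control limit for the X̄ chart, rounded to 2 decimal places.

X̄̄ = (4252 + 4279 + 4286 + 4251 + 4257) / 5 = 21325.0000 / 5 = 4265.0000
R̄ = (106 + 133 + 93 + 140 + 211) / 5 = 683.0000 / 5 = 136.6000
UCL = X̄̄ + A₂·R̄ = 4265.0000 + 0.577 × 136.6000 = 4343.8182

4343.82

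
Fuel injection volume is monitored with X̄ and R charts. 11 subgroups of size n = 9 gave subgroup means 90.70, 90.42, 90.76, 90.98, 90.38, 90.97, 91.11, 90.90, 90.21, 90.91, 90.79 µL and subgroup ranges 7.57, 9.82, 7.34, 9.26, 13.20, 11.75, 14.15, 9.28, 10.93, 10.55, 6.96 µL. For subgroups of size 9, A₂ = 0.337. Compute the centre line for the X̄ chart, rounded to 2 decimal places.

X̄̄ = (90.70 + 90.42 + 90.76 + 90.98 + 90.38 + 90.97 + 91.11 + 90.90 + 90.21 + 90.91 + 90.79) / 11 = 998.1300 / 11 = 90.7391
CL = X̄̄ = 90.7391

90.74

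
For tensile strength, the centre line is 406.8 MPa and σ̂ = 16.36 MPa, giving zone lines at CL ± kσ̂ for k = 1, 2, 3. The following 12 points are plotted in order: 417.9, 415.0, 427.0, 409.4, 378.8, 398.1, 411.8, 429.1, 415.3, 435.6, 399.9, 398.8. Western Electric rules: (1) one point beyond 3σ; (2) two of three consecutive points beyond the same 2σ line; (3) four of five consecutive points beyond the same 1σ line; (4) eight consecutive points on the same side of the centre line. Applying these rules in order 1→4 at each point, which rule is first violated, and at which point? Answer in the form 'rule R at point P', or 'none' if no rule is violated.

Zone of each point (C = within 1σ̂, B = 1σ̂–2σ̂, A = 2σ̂–3σ̂, * = beyond 3σ̂; sign = side of CL): 1:+C, 2:+C, 3:+B, 4:+C, 5:-B, 6:-C, 7:+C, 8:+B, 9:+C, 10:+B, 11:-C, 12:-C
No rule fires across all 12 points.

none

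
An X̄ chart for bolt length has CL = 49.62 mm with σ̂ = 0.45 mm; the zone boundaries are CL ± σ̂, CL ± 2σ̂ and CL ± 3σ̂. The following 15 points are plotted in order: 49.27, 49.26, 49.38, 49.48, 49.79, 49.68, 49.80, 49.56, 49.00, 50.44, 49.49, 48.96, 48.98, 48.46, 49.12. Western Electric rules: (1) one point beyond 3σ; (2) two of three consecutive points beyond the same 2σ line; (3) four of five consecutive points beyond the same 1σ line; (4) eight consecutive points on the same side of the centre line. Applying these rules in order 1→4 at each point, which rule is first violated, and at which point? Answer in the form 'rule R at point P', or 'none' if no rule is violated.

rule 3 at point 15

Zone of each point (C = within 1σ̂, B = 1σ̂–2σ̂, A = 2σ̂–3σ̂, * = beyond 3σ̂; sign = side of CL): 1:-C, 2:-C, 3:-C, 4:-C, 5:+C, 6:+C, 7:+C, 8:-C, 9:-B, 10:+B, 11:-C, 12:-B, 13:-B, 14:-A, 15:-B
Rule 3 (four of five consecutive points beyond the same 1σ limit) is satisfied at point 15.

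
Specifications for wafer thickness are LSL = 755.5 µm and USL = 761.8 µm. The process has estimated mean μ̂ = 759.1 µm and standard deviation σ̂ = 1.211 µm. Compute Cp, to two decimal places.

0.87

Cp = (USL − LSL) / (6σ̂) = (761.8 − 755.5) / (6 × 1.211) = 6.3000 / 7.2660 = 0.8671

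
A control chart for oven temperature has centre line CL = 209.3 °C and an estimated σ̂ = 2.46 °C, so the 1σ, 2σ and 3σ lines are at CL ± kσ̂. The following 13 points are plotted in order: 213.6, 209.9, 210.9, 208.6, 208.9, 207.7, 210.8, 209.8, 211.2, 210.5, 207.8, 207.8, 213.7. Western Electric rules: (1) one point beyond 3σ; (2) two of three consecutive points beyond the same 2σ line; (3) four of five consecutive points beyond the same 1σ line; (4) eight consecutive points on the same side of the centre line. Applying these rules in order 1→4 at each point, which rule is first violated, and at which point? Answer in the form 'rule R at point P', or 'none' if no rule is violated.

Zone of each point (C = within 1σ̂, B = 1σ̂–2σ̂, A = 2σ̂–3σ̂, * = beyond 3σ̂; sign = side of CL): 1:+B, 2:+C, 3:+C, 4:-C, 5:-C, 6:-C, 7:+C, 8:+C, 9:+C, 10:+C, 11:-C, 12:-C, 13:+B
No rule fires across all 13 points.

none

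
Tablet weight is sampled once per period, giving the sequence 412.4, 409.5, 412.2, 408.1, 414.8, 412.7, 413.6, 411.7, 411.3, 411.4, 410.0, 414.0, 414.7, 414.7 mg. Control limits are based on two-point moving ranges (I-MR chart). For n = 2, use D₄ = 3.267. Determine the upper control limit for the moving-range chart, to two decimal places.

7.01

Moving ranges: 2.9, 2.7, 4.1, 6.7, 2.1, 0.9, 1.9, 0.4, 0.1, 1.4, 4.0, 0.7, 0.0; M̄R̄ = 27.9000 / 13 = 2.1462
UCL_MR = D₄·M̄R̄ = 3.267 × 2.1462 = 7.0115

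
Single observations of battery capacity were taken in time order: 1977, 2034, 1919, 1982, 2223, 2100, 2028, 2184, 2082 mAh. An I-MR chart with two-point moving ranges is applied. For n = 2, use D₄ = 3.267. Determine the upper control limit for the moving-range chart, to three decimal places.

Moving ranges: 57, 115, 63, 241, 123, 72, 156, 102; M̄R̄ = 929.0000 / 8 = 116.1250
UCL_MR = D₄·M̄R̄ = 3.267 × 116.1250 = 379.3804

379.380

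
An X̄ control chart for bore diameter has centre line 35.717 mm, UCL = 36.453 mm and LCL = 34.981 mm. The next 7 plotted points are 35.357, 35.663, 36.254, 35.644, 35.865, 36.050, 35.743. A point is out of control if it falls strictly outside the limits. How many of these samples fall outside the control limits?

0

All 7 points lie within [34.981, 36.453].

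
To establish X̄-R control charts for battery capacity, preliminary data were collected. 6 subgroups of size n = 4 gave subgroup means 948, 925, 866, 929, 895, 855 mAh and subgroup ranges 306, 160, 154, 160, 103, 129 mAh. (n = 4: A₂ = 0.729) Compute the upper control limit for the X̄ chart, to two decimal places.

X̄̄ = (948 + 925 + 866 + 929 + 895 + 855) / 6 = 5418.0000 / 6 = 903.0000
R̄ = (306 + 160 + 154 + 160 + 103 + 129) / 6 = 1012.0000 / 6 = 168.6667
UCL = X̄̄ + A₂·R̄ = 903.0000 + 0.729 × 168.6667 = 1025.9580

1025.96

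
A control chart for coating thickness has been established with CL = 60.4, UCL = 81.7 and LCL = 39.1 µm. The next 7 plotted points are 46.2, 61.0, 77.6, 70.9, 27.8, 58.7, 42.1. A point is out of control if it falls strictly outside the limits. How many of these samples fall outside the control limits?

Compare each point to [39.1, 81.7]: sample 5 = 27.8 < LCL.

1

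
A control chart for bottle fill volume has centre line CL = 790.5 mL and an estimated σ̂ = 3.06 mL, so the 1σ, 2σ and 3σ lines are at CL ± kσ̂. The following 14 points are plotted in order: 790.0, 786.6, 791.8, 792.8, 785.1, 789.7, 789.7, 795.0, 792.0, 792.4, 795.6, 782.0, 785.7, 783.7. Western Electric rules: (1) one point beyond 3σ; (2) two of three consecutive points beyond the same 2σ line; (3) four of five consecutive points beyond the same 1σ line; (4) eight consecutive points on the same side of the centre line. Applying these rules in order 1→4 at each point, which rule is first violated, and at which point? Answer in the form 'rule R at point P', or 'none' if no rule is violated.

rule 2 at point 14

Zone of each point (C = within 1σ̂, B = 1σ̂–2σ̂, A = 2σ̂–3σ̂, * = beyond 3σ̂; sign = side of CL): 1:-C, 2:-B, 3:+C, 4:+C, 5:-B, 6:-C, 7:-C, 8:+B, 9:+C, 10:+C, 11:+B, 12:-A, 13:-B, 14:-A
Rule 2 (two of three consecutive points beyond the same 2σ limit) is satisfied at point 14.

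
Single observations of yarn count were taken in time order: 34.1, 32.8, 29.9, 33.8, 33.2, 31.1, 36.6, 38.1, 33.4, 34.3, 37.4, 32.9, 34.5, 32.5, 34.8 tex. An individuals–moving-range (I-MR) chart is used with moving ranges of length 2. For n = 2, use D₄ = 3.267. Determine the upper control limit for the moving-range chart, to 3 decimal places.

Moving ranges: 1.3, 2.9, 3.9, 0.6, 2.1, 5.5, 1.5, 4.7, 0.9, 3.1, 4.5, 1.6, 2.0, 2.3; M̄R̄ = 36.9000 / 14 = 2.6357
UCL_MR = D₄·M̄R̄ = 3.267 × 2.6357 = 8.6109

8.611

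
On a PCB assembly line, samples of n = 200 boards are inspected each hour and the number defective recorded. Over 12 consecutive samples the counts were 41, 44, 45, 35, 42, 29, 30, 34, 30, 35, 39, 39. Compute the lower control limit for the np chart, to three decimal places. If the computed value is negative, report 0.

20.457

p̄ = Σdᵢ / (k·n) = 443 / (12 × 200) = 0.18458
LCL = np̄ − 3·√(np̄(1−p̄)) = 36.9167 − 3 × 5.4866 = 20.4570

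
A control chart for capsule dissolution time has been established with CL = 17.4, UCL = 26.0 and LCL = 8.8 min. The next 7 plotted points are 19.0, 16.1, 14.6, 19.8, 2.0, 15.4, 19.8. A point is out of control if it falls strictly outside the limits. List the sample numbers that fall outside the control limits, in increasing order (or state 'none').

5

Compare each point to [8.8, 26.0]: sample 5 = 2.0 < LCL.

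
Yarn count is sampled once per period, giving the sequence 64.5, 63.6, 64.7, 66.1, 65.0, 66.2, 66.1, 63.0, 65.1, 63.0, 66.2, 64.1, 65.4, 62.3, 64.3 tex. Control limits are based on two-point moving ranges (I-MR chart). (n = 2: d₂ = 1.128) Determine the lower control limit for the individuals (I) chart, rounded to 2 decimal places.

X̄ = (64.5 + 63.6 + 64.7 + 66.1 + 65.0 + 66.2 + 66.1 + 63.0 + 65.1 + 63.0 + 66.2 + 64.1 + 65.4 + 62.3 + 64.3) / 15 = 64.6400
Moving ranges: 0.9, 1.1, 1.4, 1.1, 1.2, 0.1, 3.1, 2.1, 2.1, 3.2, 2.1, 1.3, 3.1, 2.0; M̄R̄ = 24.8000 / 14 = 1.7714
LCL = X̄ − 3·M̄R̄/d₂ = 64.6400 − 3 × 1.7714 / 1.128 = 59.9288

59.93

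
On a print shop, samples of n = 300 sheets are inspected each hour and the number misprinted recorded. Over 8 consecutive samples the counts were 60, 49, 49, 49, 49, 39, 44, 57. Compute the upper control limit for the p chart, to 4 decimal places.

p̄ = Σdᵢ / (k·n) = 396 / (8 × 300) = 0.16500
UCL = p̄ + 3·√(p̄(1−p̄)/n) = 0.16500 + 3 × √(0.16500×0.83500/300) = 0.16500 + 3 × 0.02143 = 0.22929

0.2293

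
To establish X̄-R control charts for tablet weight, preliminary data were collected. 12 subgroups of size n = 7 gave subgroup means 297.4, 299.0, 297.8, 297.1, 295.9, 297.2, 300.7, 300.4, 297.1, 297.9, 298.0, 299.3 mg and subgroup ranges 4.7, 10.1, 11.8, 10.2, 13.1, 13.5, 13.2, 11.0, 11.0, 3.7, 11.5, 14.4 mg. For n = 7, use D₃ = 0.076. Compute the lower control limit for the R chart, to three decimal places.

R̄ = (4.7 + 10.1 + 11.8 + 10.2 + 13.1 + 13.5 + 13.2 + 11.0 + 11.0 + 3.7 + 11.5 + 14.4) / 12 = 128.2000 / 12 = 10.6833
LCL_R = D₃·R̄ = 0.076 × 10.6833 = 0.8119

0.812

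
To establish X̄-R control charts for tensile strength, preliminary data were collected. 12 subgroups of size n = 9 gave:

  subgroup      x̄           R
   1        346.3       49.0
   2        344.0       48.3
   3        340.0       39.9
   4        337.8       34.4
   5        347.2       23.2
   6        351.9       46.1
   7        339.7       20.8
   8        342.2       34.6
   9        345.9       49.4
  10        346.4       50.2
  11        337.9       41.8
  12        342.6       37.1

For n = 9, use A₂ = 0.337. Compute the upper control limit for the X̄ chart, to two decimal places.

X̄̄ = (346.3 + 344.0 + 340.0 + 337.8 + 347.2 + 351.9 + 339.7 + 342.2 + 345.9 + 346.4 + 337.9 + 342.6) / 12 = 4121.9000 / 12 = 343.4917
R̄ = (49.0 + 48.3 + 39.9 + 34.4 + 23.2 + 46.1 + 20.8 + 34.6 + 49.4 + 50.2 + 41.8 + 37.1) / 12 = 474.8000 / 12 = 39.5667
UCL = X̄̄ + A₂·R̄ = 343.4917 + 0.337 × 39.5667 = 356.8256

356.83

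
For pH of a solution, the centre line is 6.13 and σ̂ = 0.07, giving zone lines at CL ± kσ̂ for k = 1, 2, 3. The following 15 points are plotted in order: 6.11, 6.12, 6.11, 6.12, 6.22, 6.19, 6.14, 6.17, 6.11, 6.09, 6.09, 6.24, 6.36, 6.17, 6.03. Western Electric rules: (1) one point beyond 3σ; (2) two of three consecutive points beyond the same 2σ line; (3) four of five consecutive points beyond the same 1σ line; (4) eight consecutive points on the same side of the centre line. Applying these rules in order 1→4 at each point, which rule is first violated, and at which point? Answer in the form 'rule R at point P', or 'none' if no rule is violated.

rule 1 at point 13

Zone of each point (C = within 1σ̂, B = 1σ̂–2σ̂, A = 2σ̂–3σ̂, * = beyond 3σ̂; sign = side of CL): 1:-C, 2:-C, 3:-C, 4:-C, 5:+B, 6:+C, 7:+C, 8:+C, 9:-C, 10:-C, 11:-C, 12:+B, 13:+*, 14:+C, 15:-B
Rule 1 (one point beyond the 3σ limits) is satisfied at point 13.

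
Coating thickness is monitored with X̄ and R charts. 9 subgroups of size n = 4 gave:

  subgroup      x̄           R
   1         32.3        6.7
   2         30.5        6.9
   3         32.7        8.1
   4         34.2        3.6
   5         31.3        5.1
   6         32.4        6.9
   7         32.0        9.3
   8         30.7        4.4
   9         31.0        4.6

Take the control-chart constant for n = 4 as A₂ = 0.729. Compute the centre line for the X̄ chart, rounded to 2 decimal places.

31.90

X̄̄ = (32.3 + 30.5 + 32.7 + 34.2 + 31.3 + 32.4 + 32.0 + 30.7 + 31.0) / 9 = 287.1000 / 9 = 31.9000
CL = X̄̄ = 31.9000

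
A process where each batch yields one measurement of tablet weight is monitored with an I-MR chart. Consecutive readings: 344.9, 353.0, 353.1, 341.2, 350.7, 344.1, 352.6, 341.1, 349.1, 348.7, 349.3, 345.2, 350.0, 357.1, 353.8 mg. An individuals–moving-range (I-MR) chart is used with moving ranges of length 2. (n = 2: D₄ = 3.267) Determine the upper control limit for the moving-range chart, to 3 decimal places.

Moving ranges: 8.1, 0.1, 11.9, 9.5, 6.6, 8.5, 11.5, 8.0, 0.4, 0.6, 4.1, 4.8, 7.1, 3.3; M̄R̄ = 84.5000 / 14 = 6.0357
UCL_MR = D₄·M̄R̄ = 3.267 × 6.0357 = 19.7187

19.719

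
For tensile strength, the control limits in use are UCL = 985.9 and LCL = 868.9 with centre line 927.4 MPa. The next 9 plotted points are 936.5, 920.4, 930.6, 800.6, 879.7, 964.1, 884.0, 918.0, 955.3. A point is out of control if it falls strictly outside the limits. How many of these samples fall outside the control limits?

Compare each point to [868.9, 985.9]: sample 4 = 800.6 < LCL.

1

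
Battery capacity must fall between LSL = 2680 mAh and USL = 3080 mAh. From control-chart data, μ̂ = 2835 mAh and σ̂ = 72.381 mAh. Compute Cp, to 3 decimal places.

Cp = (USL − LSL) / (6σ̂) = (3080 − 2680) / (6 × 72.381) = 400.0000 / 434.2860 = 0.9211

0.921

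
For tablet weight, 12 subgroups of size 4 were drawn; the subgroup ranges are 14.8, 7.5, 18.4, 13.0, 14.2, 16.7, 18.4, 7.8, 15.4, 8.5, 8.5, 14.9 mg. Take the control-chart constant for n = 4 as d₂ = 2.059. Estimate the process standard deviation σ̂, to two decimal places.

R̄ = (14.8 + 7.5 + 18.4 + 13.0 + 14.2 + 16.7 + 18.4 + 7.8 + 15.4 + 8.5 + 8.5 + 14.9) / 12 = 13.1750
σ̂ = R̄ / d₂ = 13.1750 / 2.059 = 6.3987

6.40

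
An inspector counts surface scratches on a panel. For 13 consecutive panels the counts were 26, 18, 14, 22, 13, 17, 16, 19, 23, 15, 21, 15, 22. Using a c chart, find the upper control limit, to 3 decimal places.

c̄ = (26 + 18 + 14 + 22 + 13 + 17 + 16 + 19 + 23 + 15 + 21 + 15 + 22) / 13 = 241 / 13 = 18.5385
UCL = c̄ + 3√c̄ = 18.5385 + 3 × √18.5385 = 18.5385 + 3 × 4.3056 = 31.4554

31.455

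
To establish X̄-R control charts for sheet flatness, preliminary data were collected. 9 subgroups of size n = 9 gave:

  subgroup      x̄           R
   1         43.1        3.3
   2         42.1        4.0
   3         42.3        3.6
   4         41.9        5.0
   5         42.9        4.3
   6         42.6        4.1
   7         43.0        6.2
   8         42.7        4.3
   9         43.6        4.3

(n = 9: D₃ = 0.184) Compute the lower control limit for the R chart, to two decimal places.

0.80

R̄ = (3.3 + 4.0 + 3.6 + 5.0 + 4.3 + 4.1 + 6.2 + 4.3 + 4.3) / 9 = 39.1000 / 9 = 4.3444
LCL_R = D₃·R̄ = 0.184 × 4.3444 = 0.7994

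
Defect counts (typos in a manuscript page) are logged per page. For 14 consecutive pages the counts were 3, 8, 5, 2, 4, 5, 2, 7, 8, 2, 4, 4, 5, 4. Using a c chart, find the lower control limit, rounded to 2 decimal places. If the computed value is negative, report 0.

c̄ = (3 + 8 + 5 + 2 + 4 + 5 + 2 + 7 + 8 + 2 + 4 + 4 + 5 + 4) / 14 = 63 / 14 = 4.5000
LCL = c̄ − 3√c̄ = 4.5000 − 3 × 2.1213 = -1.8640 → 0 (cannot be negative)

0.00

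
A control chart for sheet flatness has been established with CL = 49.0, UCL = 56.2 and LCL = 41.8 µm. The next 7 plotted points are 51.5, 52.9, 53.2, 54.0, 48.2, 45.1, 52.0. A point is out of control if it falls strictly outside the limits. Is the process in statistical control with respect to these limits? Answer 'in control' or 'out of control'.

All 7 points lie within [41.8, 56.2].

in control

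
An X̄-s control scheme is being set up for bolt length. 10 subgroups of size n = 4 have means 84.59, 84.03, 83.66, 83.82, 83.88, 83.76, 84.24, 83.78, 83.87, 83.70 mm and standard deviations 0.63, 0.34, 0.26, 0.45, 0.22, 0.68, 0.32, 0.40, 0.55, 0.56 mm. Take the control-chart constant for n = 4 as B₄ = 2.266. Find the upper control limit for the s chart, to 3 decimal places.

s̄ = (0.63 + 0.34 + 0.26 + 0.45 + 0.22 + 0.68 + 0.32 + 0.40 + 0.55 + 0.56) / 10 = 0.4410
UCL_s = B₄·s̄ = 2.266 × 0.4410 = 0.9993

0.999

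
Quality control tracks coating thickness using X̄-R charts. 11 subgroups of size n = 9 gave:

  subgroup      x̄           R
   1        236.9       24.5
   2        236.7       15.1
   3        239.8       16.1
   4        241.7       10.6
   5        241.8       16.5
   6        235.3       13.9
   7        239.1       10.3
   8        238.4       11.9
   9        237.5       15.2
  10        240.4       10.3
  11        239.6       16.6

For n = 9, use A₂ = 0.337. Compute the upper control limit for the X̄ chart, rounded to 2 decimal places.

X̄̄ = (236.9 + 236.7 + 239.8 + 241.7 + 241.8 + 235.3 + 239.1 + 238.4 + 237.5 + 240.4 + 239.6) / 11 = 2627.2000 / 11 = 238.8364
R̄ = (24.5 + 15.1 + 16.1 + 10.6 + 16.5 + 13.9 + 10.3 + 11.9 + 15.2 + 10.3 + 16.6) / 11 = 161.0000 / 11 = 14.6364
UCL = X̄̄ + A₂·R̄ = 238.8364 + 0.337 × 14.6364 = 243.7688

243.77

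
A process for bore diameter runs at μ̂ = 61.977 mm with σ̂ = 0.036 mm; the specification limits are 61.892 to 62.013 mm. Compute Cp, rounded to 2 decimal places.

0.56

Cp = (USL − LSL) / (6σ̂) = (62.013 − 61.892) / (6 × 0.036) = 0.1210 / 0.2160 = 0.5602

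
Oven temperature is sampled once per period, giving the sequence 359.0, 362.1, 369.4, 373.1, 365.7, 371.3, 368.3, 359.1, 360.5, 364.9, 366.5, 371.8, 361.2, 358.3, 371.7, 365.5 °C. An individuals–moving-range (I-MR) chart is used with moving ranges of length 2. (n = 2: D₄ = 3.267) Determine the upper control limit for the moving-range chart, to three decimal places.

Moving ranges: 3.1, 7.3, 3.7, 7.4, 5.6, 3.0, 9.2, 1.4, 4.4, 1.6, 5.3, 10.6, 2.9, 13.4, 6.2; M̄R̄ = 85.1000 / 15 = 5.6733
UCL_MR = D₄·M̄R̄ = 3.267 × 5.6733 = 18.5348

18.535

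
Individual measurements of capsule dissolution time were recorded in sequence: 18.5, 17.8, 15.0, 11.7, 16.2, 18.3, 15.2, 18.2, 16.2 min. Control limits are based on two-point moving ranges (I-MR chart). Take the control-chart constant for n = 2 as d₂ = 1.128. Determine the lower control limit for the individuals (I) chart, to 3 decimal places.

9.197

X̄ = (18.5 + 17.8 + 15.0 + 11.7 + 16.2 + 18.3 + 15.2 + 18.2 + 16.2) / 9 = 16.3444
Moving ranges: 0.7, 2.8, 3.3, 4.5, 2.1, 3.1, 3.0, 2.0; M̄R̄ = 21.5000 / 8 = 2.6875
LCL = X̄ − 3·M̄R̄/d₂ = 16.3444 − 3 × 2.6875 / 1.128 = 9.1968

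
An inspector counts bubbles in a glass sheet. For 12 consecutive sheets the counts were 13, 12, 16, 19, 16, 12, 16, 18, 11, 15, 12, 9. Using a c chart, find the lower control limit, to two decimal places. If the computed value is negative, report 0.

c̄ = (13 + 12 + 16 + 19 + 16 + 12 + 16 + 18 + 11 + 15 + 12 + 9) / 12 = 169 / 12 = 14.0833
LCL = c̄ − 3√c̄ = 14.0833 − 3 × 3.7528 = 2.8250

2.83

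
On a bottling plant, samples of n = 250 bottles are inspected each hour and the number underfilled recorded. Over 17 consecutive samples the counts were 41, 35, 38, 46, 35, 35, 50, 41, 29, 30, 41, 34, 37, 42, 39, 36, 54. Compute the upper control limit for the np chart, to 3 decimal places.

p̄ = Σdᵢ / (k·n) = 663 / (17 × 250) = 0.15600
UCL = np̄ + 3·√(np̄(1−p̄)) = 39.0000 + 3 × √(39.0000×0.84400) = 39.0000 + 3 × 5.7372 = 56.2117

56.212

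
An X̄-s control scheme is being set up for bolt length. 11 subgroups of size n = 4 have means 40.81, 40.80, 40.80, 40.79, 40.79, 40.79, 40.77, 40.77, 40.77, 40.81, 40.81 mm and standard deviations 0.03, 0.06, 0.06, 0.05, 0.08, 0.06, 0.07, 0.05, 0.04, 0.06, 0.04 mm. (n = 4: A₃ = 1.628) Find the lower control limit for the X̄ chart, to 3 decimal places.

X̄̄ = (40.81 + 40.80 + 40.80 + 40.79 + 40.79 + 40.79 + 40.77 + 40.77 + 40.77 + 40.81 + 40.81) / 11 = 40.7918
s̄ = (0.03 + 0.06 + 0.06 + 0.05 + 0.08 + 0.06 + 0.07 + 0.05 + 0.04 + 0.06 + 0.04) / 11 = 0.0545
LCL = X̄̄ − A₃·s̄ = 40.7918 − 1.628 × 0.0545 = 40.7030

40.703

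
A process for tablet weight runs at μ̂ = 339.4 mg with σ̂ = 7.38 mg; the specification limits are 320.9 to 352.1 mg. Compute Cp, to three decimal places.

0.705

Cp = (USL − LSL) / (6σ̂) = (352.1 − 320.9) / (6 × 7.38) = 31.2000 / 44.2800 = 0.7046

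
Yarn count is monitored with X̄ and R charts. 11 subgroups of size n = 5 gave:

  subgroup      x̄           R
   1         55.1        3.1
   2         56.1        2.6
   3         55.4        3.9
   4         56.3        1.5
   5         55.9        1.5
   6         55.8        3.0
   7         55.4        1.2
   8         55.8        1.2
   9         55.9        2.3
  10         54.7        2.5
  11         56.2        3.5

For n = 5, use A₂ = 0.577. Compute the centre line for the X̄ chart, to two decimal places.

55.69

X̄̄ = (55.1 + 56.1 + 55.4 + 56.3 + 55.9 + 55.8 + 55.4 + 55.8 + 55.9 + 54.7 + 56.2) / 11 = 612.6000 / 11 = 55.6909
CL = X̄̄ = 55.6909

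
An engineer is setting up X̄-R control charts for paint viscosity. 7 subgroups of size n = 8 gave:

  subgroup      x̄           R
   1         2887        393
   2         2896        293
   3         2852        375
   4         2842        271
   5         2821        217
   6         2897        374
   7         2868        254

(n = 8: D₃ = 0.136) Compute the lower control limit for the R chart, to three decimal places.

42.296

R̄ = (393 + 293 + 375 + 271 + 217 + 374 + 254) / 7 = 2177.0000 / 7 = 311.0000
LCL_R = D₃·R̄ = 0.136 × 311.0000 = 42.2960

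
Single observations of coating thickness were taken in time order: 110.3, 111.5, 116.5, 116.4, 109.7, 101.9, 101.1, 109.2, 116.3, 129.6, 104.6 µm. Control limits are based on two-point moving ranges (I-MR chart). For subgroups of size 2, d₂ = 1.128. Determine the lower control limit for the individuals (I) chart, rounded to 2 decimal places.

X̄ = (110.3 + 111.5 + 116.5 + 116.4 + 109.7 + 101.9 + 101.1 + 109.2 + 116.3 + 129.6 + 104.6) / 11 = 111.5545
Moving ranges: 1.2, 5.0, 0.1, 6.7, 7.8, 0.8, 8.1, 7.1, 13.3, 25.0; M̄R̄ = 75.1000 / 10 = 7.5100
LCL = X̄ − 3·M̄R̄/d₂ = 111.5545 − 3 × 7.5100 / 1.128 = 91.5811

91.58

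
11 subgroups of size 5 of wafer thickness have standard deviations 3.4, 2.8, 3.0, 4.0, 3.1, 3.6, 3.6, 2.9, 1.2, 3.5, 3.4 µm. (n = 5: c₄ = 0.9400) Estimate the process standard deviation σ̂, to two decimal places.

s̄ = (3.4 + 2.8 + 3.0 + 4.0 + 3.1 + 3.6 + 3.6 + 2.9 + 1.2 + 3.5 + 3.4) / 11 = 3.1364
σ̂ = s̄ / c₄ = 3.1364 / 0.9400 = 3.3366

3.34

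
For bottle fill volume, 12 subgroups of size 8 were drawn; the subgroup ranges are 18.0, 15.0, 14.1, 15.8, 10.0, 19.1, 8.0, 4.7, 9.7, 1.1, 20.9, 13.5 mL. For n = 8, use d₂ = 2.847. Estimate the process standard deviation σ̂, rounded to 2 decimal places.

R̄ = (18.0 + 15.0 + 14.1 + 15.8 + 10.0 + 19.1 + 8.0 + 4.7 + 9.7 + 1.1 + 20.9 + 13.5) / 12 = 12.4917
σ̂ = R̄ / d₂ = 12.4917 / 2.847 = 4.3877

4.39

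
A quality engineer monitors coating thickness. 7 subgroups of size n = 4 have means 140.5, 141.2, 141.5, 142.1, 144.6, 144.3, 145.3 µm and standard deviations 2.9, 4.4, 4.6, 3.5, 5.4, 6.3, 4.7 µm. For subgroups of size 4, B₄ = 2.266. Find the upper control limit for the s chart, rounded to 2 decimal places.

s̄ = (2.9 + 4.4 + 4.6 + 3.5 + 5.4 + 6.3 + 4.7) / 7 = 4.5429
UCL_s = B₄·s̄ = 2.266 × 4.5429 = 10.2941

10.29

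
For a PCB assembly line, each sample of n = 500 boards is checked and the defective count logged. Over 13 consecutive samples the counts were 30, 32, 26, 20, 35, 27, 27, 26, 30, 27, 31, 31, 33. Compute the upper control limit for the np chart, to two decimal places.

44.49

p̄ = Σdᵢ / (k·n) = 375 / (13 × 500) = 0.05769
UCL = np̄ + 3·√(np̄(1−p̄)) = 28.8462 + 3 × √(28.8462×0.94231) = 28.8462 + 3 × 5.2136 = 44.4870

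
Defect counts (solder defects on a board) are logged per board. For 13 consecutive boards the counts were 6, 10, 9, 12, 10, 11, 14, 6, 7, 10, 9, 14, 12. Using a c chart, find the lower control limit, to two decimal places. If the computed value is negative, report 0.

0.51

c̄ = (6 + 10 + 9 + 12 + 10 + 11 + 14 + 6 + 7 + 10 + 9 + 14 + 12) / 13 = 130 / 13 = 10.0000
LCL = c̄ − 3√c̄ = 10.0000 − 3 × 3.1623 = 0.5132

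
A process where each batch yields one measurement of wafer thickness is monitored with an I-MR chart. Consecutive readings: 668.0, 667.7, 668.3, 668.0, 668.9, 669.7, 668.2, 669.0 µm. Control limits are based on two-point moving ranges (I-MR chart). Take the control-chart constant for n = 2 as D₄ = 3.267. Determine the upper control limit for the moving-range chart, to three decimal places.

Moving ranges: 0.3, 0.6, 0.3, 0.9, 0.8, 1.5, 0.8; M̄R̄ = 5.2000 / 7 = 0.7429
UCL_MR = D₄·M̄R̄ = 3.267 × 0.7429 = 2.4269

2.427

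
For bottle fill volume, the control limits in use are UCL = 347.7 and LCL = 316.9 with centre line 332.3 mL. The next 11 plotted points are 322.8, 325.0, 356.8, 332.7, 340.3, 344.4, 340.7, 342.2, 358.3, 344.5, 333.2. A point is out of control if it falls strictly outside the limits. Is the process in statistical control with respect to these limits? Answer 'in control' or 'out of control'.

out of control

Compare each point to [316.9, 347.7]: sample 3 = 356.8 > UCL; sample 9 = 358.3 > UCL.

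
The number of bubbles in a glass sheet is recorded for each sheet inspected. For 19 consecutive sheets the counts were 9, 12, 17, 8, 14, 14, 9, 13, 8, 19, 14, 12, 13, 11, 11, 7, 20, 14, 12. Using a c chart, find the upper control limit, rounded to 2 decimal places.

c̄ = (9 + 12 + 17 + 8 + 14 + 14 + 9 + 13 + 8 + 19 + 14 + 12 + 13 + 11 + 11 + 7 + 20 + 14 + 12) / 19 = 237 / 19 = 12.4737
UCL = c̄ + 3√c̄ = 12.4737 + 3 × √12.4737 = 12.4737 + 3 × 3.5318 = 23.0691

23.07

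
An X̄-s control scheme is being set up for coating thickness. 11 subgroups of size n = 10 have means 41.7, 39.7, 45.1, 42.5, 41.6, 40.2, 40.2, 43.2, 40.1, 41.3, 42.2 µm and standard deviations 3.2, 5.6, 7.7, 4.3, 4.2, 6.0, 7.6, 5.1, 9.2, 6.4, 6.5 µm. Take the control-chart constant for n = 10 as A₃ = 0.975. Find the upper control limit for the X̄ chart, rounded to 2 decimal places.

47.45

X̄̄ = (41.7 + 39.7 + 45.1 + 42.5 + 41.6 + 40.2 + 40.2 + 43.2 + 40.1 + 41.3 + 42.2) / 11 = 41.6182
s̄ = (3.2 + 5.6 + 7.7 + 4.3 + 4.2 + 6.0 + 7.6 + 5.1 + 9.2 + 6.4 + 6.5) / 11 = 5.9818
UCL = X̄̄ + A₃·s̄ = 41.6182 + 0.975 × 5.9818 = 47.4505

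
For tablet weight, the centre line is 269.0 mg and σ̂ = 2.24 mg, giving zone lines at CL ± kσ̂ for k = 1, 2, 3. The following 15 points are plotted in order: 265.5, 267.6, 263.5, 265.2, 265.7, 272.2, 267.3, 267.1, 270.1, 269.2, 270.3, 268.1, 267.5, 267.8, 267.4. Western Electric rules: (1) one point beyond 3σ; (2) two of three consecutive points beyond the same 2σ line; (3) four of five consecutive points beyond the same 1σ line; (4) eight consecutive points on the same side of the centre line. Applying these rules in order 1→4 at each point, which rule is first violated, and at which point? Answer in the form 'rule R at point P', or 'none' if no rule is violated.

rule 3 at point 5

Zone of each point (C = within 1σ̂, B = 1σ̂–2σ̂, A = 2σ̂–3σ̂, * = beyond 3σ̂; sign = side of CL): 1:-B, 2:-C, 3:-A, 4:-B, 5:-B, 6:+B, 7:-C, 8:-C, 9:+C, 10:+C, 11:+C, 12:-C, 13:-C, 14:-C, 15:-C
Rule 3 (four of five consecutive points beyond the same 1σ limit) is satisfied at point 5.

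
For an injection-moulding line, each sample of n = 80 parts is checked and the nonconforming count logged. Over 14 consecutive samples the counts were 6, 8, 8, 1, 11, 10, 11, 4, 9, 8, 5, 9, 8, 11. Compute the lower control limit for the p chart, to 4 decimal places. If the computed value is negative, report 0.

0.0000

p̄ = Σdᵢ / (k·n) = 109 / (14 × 80) = 0.09732
LCL = p̄ − 3·√(p̄(1−p̄)/n) = 0.09732 − 3 × 0.03314 = -0.00209 → 0 (negative, so LCL = 0)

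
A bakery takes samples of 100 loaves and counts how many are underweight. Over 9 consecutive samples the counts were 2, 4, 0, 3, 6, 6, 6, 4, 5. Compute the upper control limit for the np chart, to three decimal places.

p̄ = Σdᵢ / (k·n) = 36 / (9 × 100) = 0.04000
UCL = np̄ + 3·√(np̄(1−p̄)) = 4.0000 + 3 × √(4.0000×0.96000) = 4.0000 + 3 × 1.9596 = 9.8788

9.879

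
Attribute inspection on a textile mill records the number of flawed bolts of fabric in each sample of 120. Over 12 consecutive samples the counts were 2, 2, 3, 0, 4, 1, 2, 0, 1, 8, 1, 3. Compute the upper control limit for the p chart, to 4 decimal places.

0.0559

p̄ = Σdᵢ / (k·n) = 27 / (12 × 120) = 0.01875
UCL = p̄ + 3·√(p̄(1−p̄)/n) = 0.01875 + 3 × √(0.01875×0.98125/120) = 0.01875 + 3 × 0.01238 = 0.05590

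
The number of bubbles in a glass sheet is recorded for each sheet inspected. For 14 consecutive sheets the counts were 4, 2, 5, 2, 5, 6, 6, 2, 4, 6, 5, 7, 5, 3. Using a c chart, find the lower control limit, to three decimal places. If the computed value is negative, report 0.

c̄ = (4 + 2 + 5 + 2 + 5 + 6 + 6 + 2 + 4 + 6 + 5 + 7 + 5 + 3) / 14 = 62 / 14 = 4.4286
LCL = c̄ − 3√c̄ = 4.4286 − 3 × 2.1044 = -1.8847 → 0 (cannot be negative)

0.000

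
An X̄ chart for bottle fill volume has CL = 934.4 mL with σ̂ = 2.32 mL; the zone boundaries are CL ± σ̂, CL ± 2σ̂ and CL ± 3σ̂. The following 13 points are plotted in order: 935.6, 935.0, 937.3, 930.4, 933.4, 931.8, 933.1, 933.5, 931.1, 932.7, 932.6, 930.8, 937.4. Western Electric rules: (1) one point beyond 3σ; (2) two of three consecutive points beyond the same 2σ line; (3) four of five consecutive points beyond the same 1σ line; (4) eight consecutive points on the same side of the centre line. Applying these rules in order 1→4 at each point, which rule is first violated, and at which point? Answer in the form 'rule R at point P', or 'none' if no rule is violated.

Zone of each point (C = within 1σ̂, B = 1σ̂–2σ̂, A = 2σ̂–3σ̂, * = beyond 3σ̂; sign = side of CL): 1:+C, 2:+C, 3:+B, 4:-B, 5:-C, 6:-B, 7:-C, 8:-C, 9:-B, 10:-C, 11:-C, 12:-B, 13:+B
Rule 4 (eight consecutive points on the same side of the centre line) is satisfied at point 11.

rule 4 at point 11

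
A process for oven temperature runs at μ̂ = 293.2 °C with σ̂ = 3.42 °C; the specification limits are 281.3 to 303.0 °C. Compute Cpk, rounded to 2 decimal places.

0.96

Cpu = (USL − μ̂) / (3σ̂) = (303.0 − 293.2) / (3 × 3.42) = 0.9552; Cpl = (μ̂ − LSL) / (3σ̂) = (293.2 − 281.3) / (3 × 3.42) = 1.1598; Cpk = min(Cpu, Cpl) = 0.9552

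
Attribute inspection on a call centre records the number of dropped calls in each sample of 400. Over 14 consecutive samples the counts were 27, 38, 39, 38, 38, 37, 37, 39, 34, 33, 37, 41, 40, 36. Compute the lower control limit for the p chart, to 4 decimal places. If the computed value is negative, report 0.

p̄ = Σdᵢ / (k·n) = 514 / (14 × 400) = 0.09179
LCL = p̄ − 3·√(p̄(1−p̄)/n) = 0.09179 − 3 × 0.01444 = 0.04848

0.0485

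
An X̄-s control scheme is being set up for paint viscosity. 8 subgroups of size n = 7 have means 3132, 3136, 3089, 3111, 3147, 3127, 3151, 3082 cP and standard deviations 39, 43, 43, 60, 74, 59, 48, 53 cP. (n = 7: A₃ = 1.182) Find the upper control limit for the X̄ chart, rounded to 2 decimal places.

3183.78

X̄̄ = (3132 + 3136 + 3089 + 3111 + 3147 + 3127 + 3151 + 3082) / 8 = 3121.8750
s̄ = (39 + 43 + 43 + 60 + 74 + 59 + 48 + 53) / 8 = 52.3750
UCL = X̄̄ + A₃·s̄ = 3121.8750 + 1.182 × 52.3750 = 3183.7823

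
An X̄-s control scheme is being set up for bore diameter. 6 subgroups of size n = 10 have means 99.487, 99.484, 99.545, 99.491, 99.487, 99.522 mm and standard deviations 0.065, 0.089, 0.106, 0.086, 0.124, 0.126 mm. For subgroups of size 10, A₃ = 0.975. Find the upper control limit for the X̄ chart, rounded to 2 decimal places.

X̄̄ = (99.487 + 99.484 + 99.545 + 99.491 + 99.487 + 99.522) / 6 = 99.5027
s̄ = (0.065 + 0.089 + 0.106 + 0.086 + 0.124 + 0.126) / 6 = 0.0993
UCL = X̄̄ + A₃·s̄ = 99.5027 + 0.975 × 0.0993 = 99.5995

99.60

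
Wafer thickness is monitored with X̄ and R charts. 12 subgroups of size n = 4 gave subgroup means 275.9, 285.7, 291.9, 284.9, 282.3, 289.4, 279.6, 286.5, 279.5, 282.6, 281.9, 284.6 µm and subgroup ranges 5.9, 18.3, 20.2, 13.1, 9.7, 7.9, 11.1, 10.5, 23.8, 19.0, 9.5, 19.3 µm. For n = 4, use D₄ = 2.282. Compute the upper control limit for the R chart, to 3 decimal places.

32.005

R̄ = (5.9 + 18.3 + 20.2 + 13.1 + 9.7 + 7.9 + 11.1 + 10.5 + 23.8 + 19.0 + 9.5 + 19.3) / 12 = 168.3000 / 12 = 14.0250
UCL_R = D₄·R̄ = 2.282 × 14.0250 = 32.0051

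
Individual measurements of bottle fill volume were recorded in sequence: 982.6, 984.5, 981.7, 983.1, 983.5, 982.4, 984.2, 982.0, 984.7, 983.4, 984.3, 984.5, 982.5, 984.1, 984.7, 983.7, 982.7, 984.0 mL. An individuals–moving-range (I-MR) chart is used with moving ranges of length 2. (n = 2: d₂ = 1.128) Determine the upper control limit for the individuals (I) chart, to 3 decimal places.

X̄ = (982.6 + 984.5 + 981.7 + 983.1 + 983.5 + 982.4 + 984.2 + 982.0 + 984.7 + 983.4 + 984.3 + 984.5 + 982.5 + 984.1 + 984.7 + 983.7 + 982.7 + 984.0) / 18 = 983.4778
Moving ranges: 1.9, 2.8, 1.4, 0.4, 1.1, 1.8, 2.2, 2.7, 1.3, 0.9, 0.2, 2.0, 1.6, 0.6, 1.0, 1.0, 1.3; M̄R̄ = 24.2000 / 17 = 1.4235
UCL = X̄ + 3·M̄R̄/d₂ = 983.4778 + 3 × 1.4235 / 1.128 = 987.2638

987.264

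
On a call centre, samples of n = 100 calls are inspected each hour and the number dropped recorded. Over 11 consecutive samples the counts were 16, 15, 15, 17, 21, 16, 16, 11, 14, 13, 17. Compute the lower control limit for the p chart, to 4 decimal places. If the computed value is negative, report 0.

0.0468

p̄ = Σdᵢ / (k·n) = 171 / (11 × 100) = 0.15545
LCL = p̄ − 3·√(p̄(1−p̄)/n) = 0.15545 − 3 × 0.03623 = 0.04675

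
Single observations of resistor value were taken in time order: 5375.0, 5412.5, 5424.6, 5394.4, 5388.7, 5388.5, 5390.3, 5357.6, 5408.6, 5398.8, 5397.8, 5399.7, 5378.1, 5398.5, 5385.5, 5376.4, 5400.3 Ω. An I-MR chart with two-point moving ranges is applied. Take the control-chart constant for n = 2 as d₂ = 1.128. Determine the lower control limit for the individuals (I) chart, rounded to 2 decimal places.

X̄ = (5375.0 + 5412.5 + 5424.6 + 5394.4 + 5388.7 + 5388.5 + 5390.3 + 5357.6 + 5408.6 + 5398.8 + 5397.8 + 5399.7 + 5378.1 + 5398.5 + 5385.5 + 5376.4 + 5400.3) / 17 = 5392.6647
Moving ranges: 37.5, 12.1, 30.2, 5.7, 0.2, 1.8, 32.7, 51.0, 9.8, 1.0, 1.9, 21.6, 20.4, 13.0, 9.1, 23.9; M̄R̄ = 271.9000 / 16 = 16.9937
LCL = X̄ − 3·M̄R̄/d₂ = 5392.6647 − 3 × 16.9937 / 1.128 = 5347.4686

5347.47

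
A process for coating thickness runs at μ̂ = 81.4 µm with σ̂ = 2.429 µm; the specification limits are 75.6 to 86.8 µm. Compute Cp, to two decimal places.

Cp = (USL − LSL) / (6σ̂) = (86.8 − 75.6) / (6 × 2.429) = 11.2000 / 14.5740 = 0.7685

0.77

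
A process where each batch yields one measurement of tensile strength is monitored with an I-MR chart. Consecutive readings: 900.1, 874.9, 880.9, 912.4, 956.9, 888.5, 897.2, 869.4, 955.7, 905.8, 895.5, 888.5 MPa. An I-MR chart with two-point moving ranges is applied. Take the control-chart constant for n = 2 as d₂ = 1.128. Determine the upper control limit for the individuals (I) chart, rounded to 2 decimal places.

X̄ = (900.1 + 874.9 + 880.9 + 912.4 + 956.9 + 888.5 + 897.2 + 869.4 + 955.7 + 905.8 + 895.5 + 888.5) / 12 = 902.1500
Moving ranges: 25.2, 6.0, 31.5, 44.5, 68.4, 8.7, 27.8, 86.3, 49.9, 10.3, 7.0; M̄R̄ = 365.6000 / 11 = 33.2364
UCL = X̄ + 3·M̄R̄/d₂ = 902.1500 + 3 × 33.2364 / 1.128 = 990.5446

990.54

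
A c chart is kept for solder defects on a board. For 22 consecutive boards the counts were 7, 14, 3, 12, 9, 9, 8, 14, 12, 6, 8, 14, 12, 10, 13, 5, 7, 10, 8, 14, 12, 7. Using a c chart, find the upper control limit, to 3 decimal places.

19.084

c̄ = (7 + 14 + 3 + 12 + 9 + 9 + 8 + 14 + 12 + 6 + 8 + 14 + 12 + 10 + 13 + 5 + 7 + 10 + 8 + 14 + 12 + 7) / 22 = 214 / 22 = 9.7273
UCL = c̄ + 3√c̄ = 9.7273 + 3 × √9.7273 = 9.7273 + 3 × 3.1189 = 19.0838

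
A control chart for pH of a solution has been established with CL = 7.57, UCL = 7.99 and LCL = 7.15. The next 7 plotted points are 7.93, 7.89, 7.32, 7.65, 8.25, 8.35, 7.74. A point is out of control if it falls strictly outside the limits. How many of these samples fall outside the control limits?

2

Compare each point to [7.15, 7.99]: sample 5 = 8.25 > UCL; sample 6 = 8.35 > UCL.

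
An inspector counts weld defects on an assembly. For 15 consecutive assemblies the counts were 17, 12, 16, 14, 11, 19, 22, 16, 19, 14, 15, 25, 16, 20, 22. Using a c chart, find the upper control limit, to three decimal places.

c̄ = (17 + 12 + 16 + 14 + 11 + 19 + 22 + 16 + 19 + 14 + 15 + 25 + 16 + 20 + 22) / 15 = 258 / 15 = 17.2000
UCL = c̄ + 3√c̄ = 17.2000 + 3 × √17.2000 = 17.2000 + 3 × 4.1473 = 29.6419

29.642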